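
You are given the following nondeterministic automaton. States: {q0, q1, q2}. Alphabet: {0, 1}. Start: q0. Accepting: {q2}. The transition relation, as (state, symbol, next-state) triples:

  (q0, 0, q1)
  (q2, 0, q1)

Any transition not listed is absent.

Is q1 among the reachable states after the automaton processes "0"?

Yes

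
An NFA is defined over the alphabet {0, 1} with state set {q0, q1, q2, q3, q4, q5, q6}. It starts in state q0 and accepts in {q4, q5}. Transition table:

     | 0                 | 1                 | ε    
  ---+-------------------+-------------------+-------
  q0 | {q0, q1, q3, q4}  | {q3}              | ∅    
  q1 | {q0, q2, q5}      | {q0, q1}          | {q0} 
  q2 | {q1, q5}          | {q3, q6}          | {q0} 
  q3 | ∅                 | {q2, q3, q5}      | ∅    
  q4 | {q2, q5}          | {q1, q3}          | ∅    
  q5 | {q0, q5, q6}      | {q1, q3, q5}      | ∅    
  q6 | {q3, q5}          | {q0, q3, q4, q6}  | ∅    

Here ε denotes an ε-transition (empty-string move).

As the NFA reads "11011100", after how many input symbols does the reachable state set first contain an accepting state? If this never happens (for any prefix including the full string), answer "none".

2

Start in {q0}.
Read '1': {q0} → {q3}.
Read '1': {q3} → {q0, q2, q3, q5}.
None of the earlier sets intersect F, but {q0, q2, q3, q5} does.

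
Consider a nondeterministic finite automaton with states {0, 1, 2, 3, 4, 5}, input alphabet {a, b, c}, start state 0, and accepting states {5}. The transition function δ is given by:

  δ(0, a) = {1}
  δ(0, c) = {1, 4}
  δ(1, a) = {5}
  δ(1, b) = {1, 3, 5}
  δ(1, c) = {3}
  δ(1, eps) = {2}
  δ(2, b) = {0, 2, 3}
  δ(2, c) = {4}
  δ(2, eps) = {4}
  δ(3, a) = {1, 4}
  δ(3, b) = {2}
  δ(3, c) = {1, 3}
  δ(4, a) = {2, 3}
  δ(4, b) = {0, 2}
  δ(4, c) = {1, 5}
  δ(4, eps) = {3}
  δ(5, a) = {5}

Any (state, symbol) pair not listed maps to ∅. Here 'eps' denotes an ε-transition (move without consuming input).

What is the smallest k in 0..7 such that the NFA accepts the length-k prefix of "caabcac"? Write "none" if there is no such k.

2

Start in {0}.
Read 'c': {0} → {1, 2, 3, 4}.
Read 'a': {1, 2, 3, 4} → {1, 2, 3, 4, 5}.
None of the earlier sets intersect F, but {1, 2, 3, 4, 5} does.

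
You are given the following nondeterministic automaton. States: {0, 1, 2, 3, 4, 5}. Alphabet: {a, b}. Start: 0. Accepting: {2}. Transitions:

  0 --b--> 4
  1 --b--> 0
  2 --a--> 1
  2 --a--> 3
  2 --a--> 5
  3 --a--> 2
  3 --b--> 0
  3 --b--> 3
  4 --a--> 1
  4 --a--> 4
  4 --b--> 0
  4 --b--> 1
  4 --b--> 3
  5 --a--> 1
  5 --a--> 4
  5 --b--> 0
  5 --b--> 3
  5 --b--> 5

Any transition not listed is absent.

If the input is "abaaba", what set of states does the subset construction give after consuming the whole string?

Start in {0}.
Read 'a': {0} → ∅.
The set is empty and remains empty for the remaining 5 symbols.

∅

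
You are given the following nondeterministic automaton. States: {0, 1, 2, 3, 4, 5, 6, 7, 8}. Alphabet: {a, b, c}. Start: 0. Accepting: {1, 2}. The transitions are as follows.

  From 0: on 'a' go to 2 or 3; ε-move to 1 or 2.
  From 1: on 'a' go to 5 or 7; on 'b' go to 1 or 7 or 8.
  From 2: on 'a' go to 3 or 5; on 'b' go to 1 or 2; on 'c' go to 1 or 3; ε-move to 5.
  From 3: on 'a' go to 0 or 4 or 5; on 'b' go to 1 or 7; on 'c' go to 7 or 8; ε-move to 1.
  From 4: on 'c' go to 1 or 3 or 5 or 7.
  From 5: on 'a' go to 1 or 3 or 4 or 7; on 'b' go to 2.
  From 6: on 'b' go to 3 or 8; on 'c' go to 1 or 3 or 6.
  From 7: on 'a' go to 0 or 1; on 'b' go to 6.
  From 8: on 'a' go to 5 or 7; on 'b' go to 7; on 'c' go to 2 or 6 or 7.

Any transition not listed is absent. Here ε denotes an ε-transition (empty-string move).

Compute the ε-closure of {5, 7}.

{5, 7}

Begin with {5, 7}.
No ε-moves leave this set, so the closure equals the set itself.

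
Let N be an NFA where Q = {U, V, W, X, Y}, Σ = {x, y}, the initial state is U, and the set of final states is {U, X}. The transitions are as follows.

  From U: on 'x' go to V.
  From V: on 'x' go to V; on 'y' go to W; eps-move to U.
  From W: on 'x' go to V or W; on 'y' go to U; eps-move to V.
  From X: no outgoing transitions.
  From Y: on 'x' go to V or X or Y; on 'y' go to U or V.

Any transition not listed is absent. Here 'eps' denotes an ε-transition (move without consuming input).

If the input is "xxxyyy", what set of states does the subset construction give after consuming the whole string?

Start in {U}.
Read 'x': {U} → {U, V}.
Read 'x': {U, V} → {U, V}.
Read 'x': {U, V} → {U, V}.
Read 'y': {U, V} → {U, V, W}.
Read 'y': {U, V, W} → {U, V, W}.
Read 'y': {U, V, W} → {U, V, W}.

{U, V, W}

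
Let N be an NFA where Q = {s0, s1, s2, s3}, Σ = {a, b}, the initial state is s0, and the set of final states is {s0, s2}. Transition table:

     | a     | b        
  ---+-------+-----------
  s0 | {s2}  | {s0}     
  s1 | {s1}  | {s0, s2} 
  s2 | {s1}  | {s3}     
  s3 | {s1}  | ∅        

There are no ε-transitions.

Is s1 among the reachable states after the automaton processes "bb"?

Start in {s0}.
Read 'b': {s0} → {s0}.
Read 'b': {s0} → {s0}.
State s1 is not in {s0}.

No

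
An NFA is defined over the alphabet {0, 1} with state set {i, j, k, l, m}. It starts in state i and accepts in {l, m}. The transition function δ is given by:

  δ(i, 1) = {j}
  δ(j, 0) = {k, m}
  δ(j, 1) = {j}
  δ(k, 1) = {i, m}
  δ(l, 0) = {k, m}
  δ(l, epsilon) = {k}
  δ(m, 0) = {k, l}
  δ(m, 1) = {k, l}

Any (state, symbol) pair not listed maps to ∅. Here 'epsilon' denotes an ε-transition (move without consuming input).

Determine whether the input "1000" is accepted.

Start in {i}.
Read '1': i→{j}; now {j}.
Read '0': j→{k, m}; now {k, m}.
Read '0': k→∅, m→{k, l}; now {k, l}.
Read '0': k→∅, l→{k, m}; now {k, m}.
The final set {k, m} contains the accepting state m.

Yes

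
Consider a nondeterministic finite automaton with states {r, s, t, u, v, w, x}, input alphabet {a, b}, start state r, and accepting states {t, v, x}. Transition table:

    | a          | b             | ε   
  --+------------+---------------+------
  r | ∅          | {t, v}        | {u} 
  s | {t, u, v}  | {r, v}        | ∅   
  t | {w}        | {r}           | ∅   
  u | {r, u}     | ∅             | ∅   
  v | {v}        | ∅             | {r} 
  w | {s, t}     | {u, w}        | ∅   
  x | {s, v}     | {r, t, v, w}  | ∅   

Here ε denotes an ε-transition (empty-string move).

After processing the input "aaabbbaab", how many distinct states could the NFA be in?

Start: ε-closure({r}) = {r, u}.
Read 'a': {r, u} → {r, u}.
Read 'a': {r, u} → {r, u}.
Read 'a': {r, u} → {r, u}.
Read 'b': {r, u} → {r, t, u, v}.
Read 'b': {r, t, u, v} → {r, t, u, v}.
Read 'b': {r, t, u, v} → {r, t, u, v}.
Read 'a': {r, t, u, v} → {r, u, v, w}.
Read 'a': {r, u, v, w} → {r, s, t, u, v}.
Read 'b': {r, s, t, u, v} → {r, t, u, v}.
That set has 4 states.

4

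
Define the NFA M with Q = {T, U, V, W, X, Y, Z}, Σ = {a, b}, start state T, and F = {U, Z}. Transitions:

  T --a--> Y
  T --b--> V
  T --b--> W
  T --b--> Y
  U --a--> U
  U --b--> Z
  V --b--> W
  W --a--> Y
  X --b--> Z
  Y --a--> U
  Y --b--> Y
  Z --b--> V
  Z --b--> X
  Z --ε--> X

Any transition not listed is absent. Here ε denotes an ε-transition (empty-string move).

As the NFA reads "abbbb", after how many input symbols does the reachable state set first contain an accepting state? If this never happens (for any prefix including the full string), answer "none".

Start in {T}.
Read 'a': {T} → {Y}.
Read 'b': {Y} → {Y}.
Read 'b': {Y} → {Y}.
Read 'b': {Y} → {Y}.
Read 'b': {Y} → {Y}.
No reachable set along the way intersects F.

none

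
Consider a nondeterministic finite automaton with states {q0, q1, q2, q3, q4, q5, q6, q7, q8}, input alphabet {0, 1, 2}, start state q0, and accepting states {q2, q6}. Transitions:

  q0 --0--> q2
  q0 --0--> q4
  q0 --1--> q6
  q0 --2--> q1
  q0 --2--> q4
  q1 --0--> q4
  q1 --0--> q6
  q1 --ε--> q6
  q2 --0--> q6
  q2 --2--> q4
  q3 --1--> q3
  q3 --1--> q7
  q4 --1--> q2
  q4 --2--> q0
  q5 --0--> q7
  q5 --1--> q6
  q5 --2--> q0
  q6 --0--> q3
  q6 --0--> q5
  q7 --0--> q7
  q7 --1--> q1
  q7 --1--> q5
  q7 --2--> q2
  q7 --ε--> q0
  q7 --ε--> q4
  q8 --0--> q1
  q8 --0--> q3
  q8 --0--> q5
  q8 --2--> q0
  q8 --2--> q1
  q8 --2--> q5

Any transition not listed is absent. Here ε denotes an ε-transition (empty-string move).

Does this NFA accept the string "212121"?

Yes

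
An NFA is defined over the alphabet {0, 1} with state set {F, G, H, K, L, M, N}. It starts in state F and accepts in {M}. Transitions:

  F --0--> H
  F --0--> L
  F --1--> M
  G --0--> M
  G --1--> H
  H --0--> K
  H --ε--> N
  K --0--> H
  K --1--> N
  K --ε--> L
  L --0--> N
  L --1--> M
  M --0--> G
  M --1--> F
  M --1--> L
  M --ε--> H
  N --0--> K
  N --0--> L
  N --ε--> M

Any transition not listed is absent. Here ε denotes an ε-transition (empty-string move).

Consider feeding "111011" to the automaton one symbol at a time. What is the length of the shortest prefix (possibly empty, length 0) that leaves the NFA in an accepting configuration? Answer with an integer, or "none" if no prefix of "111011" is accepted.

Start in {F}.
Read '1': F→{M}; union {M}; ε-closure = {H, M, N}.
None of the earlier sets intersect F, but {H, M, N} does.

1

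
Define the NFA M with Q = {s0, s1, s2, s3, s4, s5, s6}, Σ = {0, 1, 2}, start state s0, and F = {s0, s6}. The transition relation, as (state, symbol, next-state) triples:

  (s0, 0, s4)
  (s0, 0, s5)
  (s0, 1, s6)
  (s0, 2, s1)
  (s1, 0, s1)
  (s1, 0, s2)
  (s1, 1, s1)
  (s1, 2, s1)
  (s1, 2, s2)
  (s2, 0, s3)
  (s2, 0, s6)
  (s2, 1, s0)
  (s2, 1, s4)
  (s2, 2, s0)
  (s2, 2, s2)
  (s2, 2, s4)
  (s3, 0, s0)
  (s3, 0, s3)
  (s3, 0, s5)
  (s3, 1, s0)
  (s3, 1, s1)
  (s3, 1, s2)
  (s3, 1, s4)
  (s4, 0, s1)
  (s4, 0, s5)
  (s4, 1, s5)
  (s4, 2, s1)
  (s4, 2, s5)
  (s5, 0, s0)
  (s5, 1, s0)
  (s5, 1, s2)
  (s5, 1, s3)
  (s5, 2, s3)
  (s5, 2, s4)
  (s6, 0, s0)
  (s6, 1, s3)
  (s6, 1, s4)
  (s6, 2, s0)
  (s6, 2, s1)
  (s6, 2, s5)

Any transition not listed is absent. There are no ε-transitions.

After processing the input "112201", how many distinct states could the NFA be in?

6

Start in {s0}.
Read '1': s0→{s6}; now {s6}.
Read '1': s6→{s3, s4}; now {s3, s4}.
Read '2': s3→∅, s4→{s1, s5}; now {s1, s5}.
Read '2': s1→{s1, s2}, s5→{s3, s4}; now {s1, s2, s3, s4}.
Read '0': s1→{s1, s2}, s2→{s3, s6}, s3→{s0, s3, s5}, s4→{s1, s5}; now {s0, s1, s2, s3, s5, s6}.
Read '1': s0→{s6}, s1→{s1}, s2→{s0, s4}, s3→{s0, s1, s2, s4}, s5→{s0, s2, s3}, s6→{s3, s4}; now {s0, s1, s2, s3, s4, s6}.
That set has 6 states.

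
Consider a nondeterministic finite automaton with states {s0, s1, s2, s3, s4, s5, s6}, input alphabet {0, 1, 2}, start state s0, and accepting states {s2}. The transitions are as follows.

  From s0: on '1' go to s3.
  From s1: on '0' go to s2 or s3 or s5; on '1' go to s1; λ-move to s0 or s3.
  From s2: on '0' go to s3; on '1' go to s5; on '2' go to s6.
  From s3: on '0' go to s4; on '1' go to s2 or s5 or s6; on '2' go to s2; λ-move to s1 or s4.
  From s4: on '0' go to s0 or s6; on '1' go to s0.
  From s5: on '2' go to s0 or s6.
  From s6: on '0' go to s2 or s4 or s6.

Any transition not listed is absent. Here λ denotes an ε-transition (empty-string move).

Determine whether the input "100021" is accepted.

No

Start in {s0}.
Read '1': s0→{s3}; union {s3}; ε-closure = {s0, s1, s3, s4}.
Read '0': s0→∅, s1→{s2, s3, s5}, s3→{s4}, s4→{s0, s6}; union {s0, s2, s3, s4, s5, s6}; ε-closure = {s0, s1, s2, s3, s4, s5, s6}.
Read '0': s0→∅, s1→{s2, s3, s5}, s2→{s3}, s3→{s4}, s4→{s0, s6}, s5→∅, s6→{s2, s4, s6}; union {s0, s2, s3, s4, s5, s6}; ε-closure = {s0, s1, s2, s3, s4, s5, s6}.
Read '0': s0→∅, s1→{s2, s3, s5}, s2→{s3}, s3→{s4}, s4→{s0, s6}, s5→∅, s6→{s2, s4, s6}; union {s0, s2, s3, s4, s5, s6}; ε-closure = {s0, s1, s2, s3, s4, s5, s6}.
Read '2': s0→∅, s1→∅, s2→{s6}, s3→{s2}, s4→∅, s5→{s0, s6}, s6→∅; now {s0, s2, s6}.
Read '1': s0→{s3}, s2→{s5}, s6→∅; union {s3, s5}; ε-closure = {s0, s1, s3, s4, s5}.
The final set {s0, s1, s3, s4, s5} contains no accepting state.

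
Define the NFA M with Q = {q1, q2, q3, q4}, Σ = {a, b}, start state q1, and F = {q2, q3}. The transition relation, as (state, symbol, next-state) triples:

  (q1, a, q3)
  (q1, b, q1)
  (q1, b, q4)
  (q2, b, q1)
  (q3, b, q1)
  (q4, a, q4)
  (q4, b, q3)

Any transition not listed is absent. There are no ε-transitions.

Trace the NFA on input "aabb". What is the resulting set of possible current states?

Start in {q1}.
Read 'a': q1→{q3}; now {q3}.
Read 'a': q3→∅; now ∅.
The set is empty and remains empty for the remaining 2 symbols.

∅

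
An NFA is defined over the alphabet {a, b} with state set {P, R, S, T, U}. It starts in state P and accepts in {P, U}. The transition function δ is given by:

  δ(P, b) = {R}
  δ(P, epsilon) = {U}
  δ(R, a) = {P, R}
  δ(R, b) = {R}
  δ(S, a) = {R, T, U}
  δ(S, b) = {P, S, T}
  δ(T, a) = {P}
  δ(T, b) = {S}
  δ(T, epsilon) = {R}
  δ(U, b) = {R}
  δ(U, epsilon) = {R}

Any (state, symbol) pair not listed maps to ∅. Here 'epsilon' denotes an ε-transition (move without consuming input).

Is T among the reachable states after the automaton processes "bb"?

Start: ε-closure({P}) = {P, R, U}.
Read 'b': P→{R}, R→{R}, U→{R}; now {R}.
Read 'b': R→{R}; now {R}.
State T is not in {R}.

No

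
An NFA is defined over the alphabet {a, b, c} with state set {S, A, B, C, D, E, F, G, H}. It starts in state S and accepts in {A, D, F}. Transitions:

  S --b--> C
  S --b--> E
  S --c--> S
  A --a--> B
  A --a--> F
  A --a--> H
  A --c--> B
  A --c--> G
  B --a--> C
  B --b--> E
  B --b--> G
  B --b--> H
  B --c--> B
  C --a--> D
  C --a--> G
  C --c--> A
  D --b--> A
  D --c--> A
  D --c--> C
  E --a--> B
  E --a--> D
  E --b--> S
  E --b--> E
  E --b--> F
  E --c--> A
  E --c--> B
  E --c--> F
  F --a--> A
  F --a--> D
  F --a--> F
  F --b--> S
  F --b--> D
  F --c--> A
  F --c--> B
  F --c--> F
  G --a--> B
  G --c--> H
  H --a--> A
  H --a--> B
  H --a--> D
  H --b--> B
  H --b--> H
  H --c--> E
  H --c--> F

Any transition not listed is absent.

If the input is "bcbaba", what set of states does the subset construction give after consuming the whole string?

Start in {S}.
Read 'b': {S} → {C, E}.
Read 'c': {C, E} → {A, B, F}.
Read 'b': {A, B, F} → {S, D, E, G, H}.
Read 'a': {S, D, E, G, H} → {A, B, D}.
Read 'b': {A, B, D} → {A, E, G, H}.
Read 'a': {A, E, G, H} → {A, B, D, F, H}.

{A, B, D, F, H}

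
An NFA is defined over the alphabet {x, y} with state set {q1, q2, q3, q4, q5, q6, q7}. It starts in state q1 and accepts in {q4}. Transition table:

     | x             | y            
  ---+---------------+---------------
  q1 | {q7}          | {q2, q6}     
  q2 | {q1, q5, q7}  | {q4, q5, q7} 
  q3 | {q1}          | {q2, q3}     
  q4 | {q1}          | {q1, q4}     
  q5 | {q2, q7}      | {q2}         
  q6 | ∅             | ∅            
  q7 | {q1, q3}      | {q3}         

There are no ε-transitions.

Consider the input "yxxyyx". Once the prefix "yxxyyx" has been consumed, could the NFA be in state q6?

No

Start in {q1}.
Read 'y': {q1} → {q2, q6}.
Read 'x': {q2, q6} → {q1, q5, q7}.
Read 'x': {q1, q5, q7} → {q1, q2, q3, q7}.
Read 'y': {q1, q2, q3, q7} → {q2, q3, q4, q5, q6, q7}.
Read 'y': {q2, q3, q4, q5, q6, q7} → {q1, q2, q3, q4, q5, q7}.
Read 'x': {q1, q2, q3, q4, q5, q7} → {q1, q2, q3, q5, q7}.
State q6 is not in {q1, q2, q3, q5, q7}.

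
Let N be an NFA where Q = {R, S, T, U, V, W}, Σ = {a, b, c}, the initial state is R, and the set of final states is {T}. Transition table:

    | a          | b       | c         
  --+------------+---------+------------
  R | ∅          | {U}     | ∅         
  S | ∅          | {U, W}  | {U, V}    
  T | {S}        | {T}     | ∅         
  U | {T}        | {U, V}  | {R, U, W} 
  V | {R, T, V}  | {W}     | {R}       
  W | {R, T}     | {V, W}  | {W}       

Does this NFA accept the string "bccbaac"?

Start in {R}.
Read 'b': {R} → {U}.
Read 'c': {U} → {R, U, W}.
Read 'c': {R, U, W} → {R, U, W}.
Read 'b': {R, U, W} → {U, V, W}.
Read 'a': {U, V, W} → {R, T, V}.
Read 'a': {R, T, V} → {R, S, T, V}.
Read 'c': {R, S, T, V} → {R, U, V}.
The final set {R, U, V} contains no accepting state.

No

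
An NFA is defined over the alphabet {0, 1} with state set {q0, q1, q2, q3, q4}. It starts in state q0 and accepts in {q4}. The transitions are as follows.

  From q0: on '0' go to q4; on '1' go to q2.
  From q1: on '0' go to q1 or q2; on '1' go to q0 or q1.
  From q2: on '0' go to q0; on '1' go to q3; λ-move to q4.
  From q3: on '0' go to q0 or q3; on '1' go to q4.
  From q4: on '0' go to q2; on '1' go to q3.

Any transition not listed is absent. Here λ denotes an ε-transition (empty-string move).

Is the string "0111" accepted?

Start in {q0}.
Read '0': {q0} → {q4}.
Read '1': {q4} → {q3}.
Read '1': {q3} → {q4}.
Read '1': {q4} → {q3}.
The final set {q3} contains no accepting state.

No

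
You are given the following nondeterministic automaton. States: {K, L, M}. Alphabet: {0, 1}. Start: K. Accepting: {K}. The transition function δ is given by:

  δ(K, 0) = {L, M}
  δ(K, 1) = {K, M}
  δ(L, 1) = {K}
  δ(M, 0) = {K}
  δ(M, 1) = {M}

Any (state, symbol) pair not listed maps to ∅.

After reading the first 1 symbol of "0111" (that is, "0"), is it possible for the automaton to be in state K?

Start in {K}.
Read '0': {K} → {L, M}.
State K is not in {L, M}.

No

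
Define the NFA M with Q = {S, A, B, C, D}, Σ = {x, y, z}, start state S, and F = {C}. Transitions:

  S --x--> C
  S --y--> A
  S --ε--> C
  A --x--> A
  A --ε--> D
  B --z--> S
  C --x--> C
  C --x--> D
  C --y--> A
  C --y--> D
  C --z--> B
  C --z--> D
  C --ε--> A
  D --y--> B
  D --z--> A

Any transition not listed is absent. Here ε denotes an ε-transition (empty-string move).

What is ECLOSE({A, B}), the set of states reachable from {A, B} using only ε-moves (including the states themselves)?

Begin with {A, B}.
ε-move A → D; add D.

{A, B, D}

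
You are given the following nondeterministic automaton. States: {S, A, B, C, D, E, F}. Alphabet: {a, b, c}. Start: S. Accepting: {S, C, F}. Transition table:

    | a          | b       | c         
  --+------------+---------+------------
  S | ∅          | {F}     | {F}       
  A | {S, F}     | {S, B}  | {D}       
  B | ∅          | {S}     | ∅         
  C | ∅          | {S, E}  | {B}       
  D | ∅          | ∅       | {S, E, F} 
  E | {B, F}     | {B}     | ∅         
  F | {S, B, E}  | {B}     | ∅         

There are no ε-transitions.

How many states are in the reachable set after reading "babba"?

3

Start in {S}.
Read 'b': {S} → {F}.
Read 'a': {F} → {S, B, E}.
Read 'b': {S, B, E} → {S, B, F}.
Read 'b': {S, B, F} → {S, B, F}.
Read 'a': {S, B, F} → {S, B, E}.
That set has 3 states.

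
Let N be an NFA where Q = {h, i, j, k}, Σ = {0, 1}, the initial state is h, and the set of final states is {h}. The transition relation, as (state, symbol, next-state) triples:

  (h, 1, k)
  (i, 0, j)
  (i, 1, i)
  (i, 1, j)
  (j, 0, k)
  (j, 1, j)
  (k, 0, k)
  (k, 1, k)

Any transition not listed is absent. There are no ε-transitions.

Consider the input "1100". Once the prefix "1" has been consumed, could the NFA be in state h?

Start in {h}.
Read '1': {h} → {k}.
State h is not in {k}.

No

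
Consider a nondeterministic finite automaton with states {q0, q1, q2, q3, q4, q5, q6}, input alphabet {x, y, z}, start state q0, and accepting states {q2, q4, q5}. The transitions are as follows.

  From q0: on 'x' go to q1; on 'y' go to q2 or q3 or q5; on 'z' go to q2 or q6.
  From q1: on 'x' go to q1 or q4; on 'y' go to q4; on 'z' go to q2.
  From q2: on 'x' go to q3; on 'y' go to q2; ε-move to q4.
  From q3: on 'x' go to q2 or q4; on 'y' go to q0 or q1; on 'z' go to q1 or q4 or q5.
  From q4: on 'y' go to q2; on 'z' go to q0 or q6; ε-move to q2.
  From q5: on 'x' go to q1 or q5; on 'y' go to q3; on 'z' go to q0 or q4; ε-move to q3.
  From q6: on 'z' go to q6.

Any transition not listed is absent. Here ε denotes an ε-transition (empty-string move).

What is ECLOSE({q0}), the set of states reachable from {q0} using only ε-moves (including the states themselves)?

Begin with {q0}.
No ε-moves leave this set, so the closure equals the set itself.

{q0}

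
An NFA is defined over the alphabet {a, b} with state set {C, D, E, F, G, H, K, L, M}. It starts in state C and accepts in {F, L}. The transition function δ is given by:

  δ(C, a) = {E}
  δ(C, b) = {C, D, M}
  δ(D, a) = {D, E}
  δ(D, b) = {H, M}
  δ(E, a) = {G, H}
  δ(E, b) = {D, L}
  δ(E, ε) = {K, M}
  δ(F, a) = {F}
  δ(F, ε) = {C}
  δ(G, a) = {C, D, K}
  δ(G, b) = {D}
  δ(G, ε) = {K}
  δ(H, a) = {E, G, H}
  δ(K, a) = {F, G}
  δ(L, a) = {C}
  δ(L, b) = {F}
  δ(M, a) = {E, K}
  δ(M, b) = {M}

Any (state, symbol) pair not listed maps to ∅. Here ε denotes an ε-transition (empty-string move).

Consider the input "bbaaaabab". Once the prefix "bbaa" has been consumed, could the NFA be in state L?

No

Start in {C}.
Read 'b': {C} → {C, D, M}.
Read 'b': {C, D, M} → {C, D, H, M}.
Read 'a': {C, D, H, M} → {D, E, G, H, K, M}.
Read 'a': {D, E, G, H, K, M} → {C, D, E, F, G, H, K, M}.
State L is not in {C, D, E, F, G, H, K, M}.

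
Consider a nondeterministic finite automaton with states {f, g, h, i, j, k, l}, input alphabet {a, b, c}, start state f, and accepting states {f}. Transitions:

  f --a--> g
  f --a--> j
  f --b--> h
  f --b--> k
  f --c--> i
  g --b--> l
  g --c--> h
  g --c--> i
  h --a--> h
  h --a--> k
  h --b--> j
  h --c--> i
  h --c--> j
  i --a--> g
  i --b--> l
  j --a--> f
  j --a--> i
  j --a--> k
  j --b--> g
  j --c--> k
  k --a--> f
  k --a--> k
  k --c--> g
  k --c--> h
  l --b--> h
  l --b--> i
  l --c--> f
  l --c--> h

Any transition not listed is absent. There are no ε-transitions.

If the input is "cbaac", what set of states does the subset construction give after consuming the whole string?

∅

Start in {f}.
Read 'c': {f} → {i}.
Read 'b': {i} → {l}.
Read 'a': {l} → ∅.
The set is empty and remains empty for the remaining 2 symbols.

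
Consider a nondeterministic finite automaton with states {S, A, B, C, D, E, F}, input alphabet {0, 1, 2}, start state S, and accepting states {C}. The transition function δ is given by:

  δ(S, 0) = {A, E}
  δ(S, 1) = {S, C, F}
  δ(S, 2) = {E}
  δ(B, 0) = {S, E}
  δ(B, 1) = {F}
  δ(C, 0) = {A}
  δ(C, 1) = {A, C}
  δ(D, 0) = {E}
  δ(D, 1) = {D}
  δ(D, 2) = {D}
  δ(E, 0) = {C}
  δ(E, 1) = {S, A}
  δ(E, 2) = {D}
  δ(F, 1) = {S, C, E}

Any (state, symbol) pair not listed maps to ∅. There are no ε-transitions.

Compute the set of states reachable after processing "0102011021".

{D}

Start in {S}.
Read '0': {S} → {A, E}.
Read '1': {A, E} → {S, A}.
Read '0': {S, A} → {A, E}.
Read '2': {A, E} → {D}.
Read '0': {D} → {E}.
Read '1': {E} → {S, A}.
Read '1': {S, A} → {S, C, F}.
Read '0': {S, C, F} → {A, E}.
Read '2': {A, E} → {D}.
Read '1': {D} → {D}.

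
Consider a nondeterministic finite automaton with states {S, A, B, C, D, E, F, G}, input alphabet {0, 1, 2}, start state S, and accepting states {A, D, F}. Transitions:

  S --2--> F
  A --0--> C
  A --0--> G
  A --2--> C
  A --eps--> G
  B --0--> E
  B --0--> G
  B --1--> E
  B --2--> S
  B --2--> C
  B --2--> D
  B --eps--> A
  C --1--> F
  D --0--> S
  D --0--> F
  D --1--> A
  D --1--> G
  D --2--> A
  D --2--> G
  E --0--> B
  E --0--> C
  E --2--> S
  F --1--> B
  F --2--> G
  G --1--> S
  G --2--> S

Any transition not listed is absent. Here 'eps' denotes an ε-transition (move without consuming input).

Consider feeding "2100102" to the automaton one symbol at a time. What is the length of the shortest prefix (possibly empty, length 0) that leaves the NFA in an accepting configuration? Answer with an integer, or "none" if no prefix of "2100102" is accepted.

Start in {S}.
Read '2': S→{F}; now {F}.
None of the earlier sets intersect F, but {F} does.

1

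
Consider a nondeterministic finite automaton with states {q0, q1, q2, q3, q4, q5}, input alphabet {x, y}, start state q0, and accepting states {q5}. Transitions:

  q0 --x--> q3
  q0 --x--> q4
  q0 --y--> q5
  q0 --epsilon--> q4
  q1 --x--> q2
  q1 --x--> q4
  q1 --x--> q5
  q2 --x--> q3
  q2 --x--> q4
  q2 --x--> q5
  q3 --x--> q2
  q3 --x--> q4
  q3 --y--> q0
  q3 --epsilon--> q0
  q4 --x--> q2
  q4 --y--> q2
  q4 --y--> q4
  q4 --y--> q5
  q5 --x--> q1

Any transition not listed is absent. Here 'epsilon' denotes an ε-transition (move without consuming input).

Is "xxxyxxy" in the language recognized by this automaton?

Yes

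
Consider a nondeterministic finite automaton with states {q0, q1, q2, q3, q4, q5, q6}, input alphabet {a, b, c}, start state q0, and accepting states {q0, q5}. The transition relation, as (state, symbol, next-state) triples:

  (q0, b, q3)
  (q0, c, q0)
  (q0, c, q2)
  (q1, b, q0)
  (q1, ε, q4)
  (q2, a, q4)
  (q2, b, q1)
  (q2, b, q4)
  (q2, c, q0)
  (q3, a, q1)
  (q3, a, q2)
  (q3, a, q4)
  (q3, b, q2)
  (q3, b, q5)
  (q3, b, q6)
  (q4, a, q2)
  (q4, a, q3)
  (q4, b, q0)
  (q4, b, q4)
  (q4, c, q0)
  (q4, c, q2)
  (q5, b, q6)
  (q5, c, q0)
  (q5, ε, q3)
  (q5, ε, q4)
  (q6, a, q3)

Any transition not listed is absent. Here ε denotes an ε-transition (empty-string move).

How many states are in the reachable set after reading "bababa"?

Start in {q0}.
Read 'b': {q0} → {q3}.
Read 'a': {q3} → {q1, q2, q4}.
Read 'b': {q1, q2, q4} → {q0, q1, q4}.
Read 'a': {q0, q1, q4} → {q2, q3}.
Read 'b': {q2, q3} → {q1, q2, q3, q4, q5, q6}.
Read 'a': {q1, q2, q3, q4, q5, q6} → {q1, q2, q3, q4}.
That set has 4 states.

4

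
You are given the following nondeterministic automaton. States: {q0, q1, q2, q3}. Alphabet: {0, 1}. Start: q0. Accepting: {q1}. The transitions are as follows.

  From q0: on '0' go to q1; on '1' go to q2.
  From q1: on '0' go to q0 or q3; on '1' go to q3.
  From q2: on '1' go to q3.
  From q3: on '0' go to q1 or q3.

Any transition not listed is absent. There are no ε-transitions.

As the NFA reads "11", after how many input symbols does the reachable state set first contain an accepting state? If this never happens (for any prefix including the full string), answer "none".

none

Start in {q0}.
Read '1': {q0} → {q2}.
Read '1': {q2} → {q3}.
No reachable set along the way intersects F.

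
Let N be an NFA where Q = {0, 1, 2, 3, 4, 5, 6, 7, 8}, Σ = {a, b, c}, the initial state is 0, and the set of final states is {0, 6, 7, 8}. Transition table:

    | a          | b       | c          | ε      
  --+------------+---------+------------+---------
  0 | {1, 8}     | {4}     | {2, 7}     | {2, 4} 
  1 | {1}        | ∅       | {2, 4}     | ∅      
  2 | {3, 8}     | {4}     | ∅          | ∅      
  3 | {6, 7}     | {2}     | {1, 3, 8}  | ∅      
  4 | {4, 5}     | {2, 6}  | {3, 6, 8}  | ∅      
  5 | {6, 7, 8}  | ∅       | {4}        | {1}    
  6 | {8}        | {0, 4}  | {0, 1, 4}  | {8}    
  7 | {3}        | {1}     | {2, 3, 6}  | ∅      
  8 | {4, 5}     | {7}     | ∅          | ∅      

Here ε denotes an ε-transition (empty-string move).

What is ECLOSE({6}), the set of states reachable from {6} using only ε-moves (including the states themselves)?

Begin with {6}.
ε-move 6 → 8; add 8.

{6, 8}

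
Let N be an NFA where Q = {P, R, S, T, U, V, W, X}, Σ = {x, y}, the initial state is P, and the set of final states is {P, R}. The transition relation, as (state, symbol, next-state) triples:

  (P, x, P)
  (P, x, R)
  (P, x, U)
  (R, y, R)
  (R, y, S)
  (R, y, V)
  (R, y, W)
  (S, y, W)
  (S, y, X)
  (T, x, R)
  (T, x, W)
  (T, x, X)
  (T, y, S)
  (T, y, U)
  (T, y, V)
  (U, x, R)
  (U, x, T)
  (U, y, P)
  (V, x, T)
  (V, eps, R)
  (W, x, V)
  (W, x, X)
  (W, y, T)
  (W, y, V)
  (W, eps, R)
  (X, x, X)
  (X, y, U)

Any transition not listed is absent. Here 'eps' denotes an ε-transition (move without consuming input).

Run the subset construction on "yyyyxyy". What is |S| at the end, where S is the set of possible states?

0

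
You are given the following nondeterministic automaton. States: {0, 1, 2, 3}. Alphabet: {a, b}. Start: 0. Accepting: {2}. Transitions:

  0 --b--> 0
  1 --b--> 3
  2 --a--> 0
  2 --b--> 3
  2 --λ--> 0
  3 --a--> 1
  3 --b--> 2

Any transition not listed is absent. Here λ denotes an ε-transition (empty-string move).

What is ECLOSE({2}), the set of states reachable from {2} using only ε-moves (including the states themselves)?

{0, 2}

Begin with {2}.
ε-move 2 → 0; add 0.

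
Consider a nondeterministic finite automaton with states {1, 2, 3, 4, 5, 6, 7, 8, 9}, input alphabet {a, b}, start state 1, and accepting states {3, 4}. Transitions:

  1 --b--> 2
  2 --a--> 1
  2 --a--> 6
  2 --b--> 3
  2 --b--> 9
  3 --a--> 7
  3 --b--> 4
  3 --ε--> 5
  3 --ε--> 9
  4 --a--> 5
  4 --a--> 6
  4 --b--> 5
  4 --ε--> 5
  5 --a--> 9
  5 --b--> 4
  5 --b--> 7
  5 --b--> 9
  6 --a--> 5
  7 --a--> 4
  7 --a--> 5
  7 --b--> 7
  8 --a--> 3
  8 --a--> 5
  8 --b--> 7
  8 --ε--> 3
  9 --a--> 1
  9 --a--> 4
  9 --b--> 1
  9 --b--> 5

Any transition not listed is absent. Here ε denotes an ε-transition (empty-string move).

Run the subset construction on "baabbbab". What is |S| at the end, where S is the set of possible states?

6

Start in {1}.
Read 'b': 1→{2}; now {2}.
Read 'a': 2→{1, 6}; now {1, 6}.
Read 'a': 1→∅, 6→{5}; now {5}.
Read 'b': 5→{4, 7, 9}; union {4, 7, 9}; ε-closure = {4, 5, 7, 9}.
Read 'b': 4→{5}, 5→{4, 7, 9}, 7→{7}, 9→{1, 5}; now {1, 4, 5, 7, 9}.
Read 'b': 1→{2}, 4→{5}, 5→{4, 7, 9}, 7→{7}, 9→{1, 5}; now {1, 2, 4, 5, 7, 9}.
Read 'a': 1→∅, 2→{1, 6}, 4→{5, 6}, 5→{9}, 7→{4, 5}, 9→{1, 4}; now {1, 4, 5, 6, 9}.
Read 'b': 1→{2}, 4→{5}, 5→{4, 7, 9}, 6→∅, 9→{1, 5}; now {1, 2, 4, 5, 7, 9}.
That set has 6 states.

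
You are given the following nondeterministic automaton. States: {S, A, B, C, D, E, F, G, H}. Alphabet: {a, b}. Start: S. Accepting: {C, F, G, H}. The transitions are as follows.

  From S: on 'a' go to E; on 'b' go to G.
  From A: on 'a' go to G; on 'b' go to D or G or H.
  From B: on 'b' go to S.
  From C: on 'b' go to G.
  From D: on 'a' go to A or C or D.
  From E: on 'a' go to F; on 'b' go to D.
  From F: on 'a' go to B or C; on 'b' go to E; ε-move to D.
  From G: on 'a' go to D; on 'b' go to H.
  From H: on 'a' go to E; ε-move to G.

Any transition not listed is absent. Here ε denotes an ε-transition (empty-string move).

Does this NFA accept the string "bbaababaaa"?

Yes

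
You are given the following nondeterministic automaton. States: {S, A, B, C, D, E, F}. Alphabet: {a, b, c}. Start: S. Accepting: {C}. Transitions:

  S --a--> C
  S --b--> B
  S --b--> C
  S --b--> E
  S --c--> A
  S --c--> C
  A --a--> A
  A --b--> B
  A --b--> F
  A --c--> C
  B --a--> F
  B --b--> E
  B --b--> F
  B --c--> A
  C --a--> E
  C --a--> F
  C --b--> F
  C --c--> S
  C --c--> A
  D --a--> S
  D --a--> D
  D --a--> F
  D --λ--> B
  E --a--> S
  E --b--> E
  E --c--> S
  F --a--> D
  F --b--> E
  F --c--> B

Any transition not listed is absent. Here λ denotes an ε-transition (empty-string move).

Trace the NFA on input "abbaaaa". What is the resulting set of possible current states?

{S, B, D}

Start in {S}.
Read 'a': S→{C}; now {C}.
Read 'b': C→{F}; now {F}.
Read 'b': F→{E}; now {E}.
Read 'a': E→{S}; now {S}.
Read 'a': S→{C}; now {C}.
Read 'a': C→{E, F}; now {E, F}.
Read 'a': E→{S}, F→{D}; union {S, D}; ε-closure = {S, B, D}.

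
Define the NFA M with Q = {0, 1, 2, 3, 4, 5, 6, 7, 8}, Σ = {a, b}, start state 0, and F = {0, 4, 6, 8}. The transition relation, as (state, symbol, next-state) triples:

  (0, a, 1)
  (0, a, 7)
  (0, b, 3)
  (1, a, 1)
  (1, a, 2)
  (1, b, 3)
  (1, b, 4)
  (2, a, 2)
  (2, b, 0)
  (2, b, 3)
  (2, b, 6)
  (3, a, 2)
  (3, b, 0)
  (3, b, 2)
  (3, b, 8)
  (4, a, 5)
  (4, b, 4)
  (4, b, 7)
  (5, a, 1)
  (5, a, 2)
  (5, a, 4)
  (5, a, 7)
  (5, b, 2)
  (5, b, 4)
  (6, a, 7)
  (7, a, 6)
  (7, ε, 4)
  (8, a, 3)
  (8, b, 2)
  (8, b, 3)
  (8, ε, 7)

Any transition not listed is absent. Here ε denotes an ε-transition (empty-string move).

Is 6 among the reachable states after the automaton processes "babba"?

Start in {0}.
Read 'b': {0} → {3}.
Read 'a': {3} → {2}.
Read 'b': {2} → {0, 3, 6}.
Read 'b': {0, 3, 6} → {0, 2, 3, 4, 7, 8}.
Read 'a': {0, 2, 3, 4, 7, 8} → {1, 2, 3, 4, 5, 6, 7}.
State 6 is in {1, 2, 3, 4, 5, 6, 7}.

Yes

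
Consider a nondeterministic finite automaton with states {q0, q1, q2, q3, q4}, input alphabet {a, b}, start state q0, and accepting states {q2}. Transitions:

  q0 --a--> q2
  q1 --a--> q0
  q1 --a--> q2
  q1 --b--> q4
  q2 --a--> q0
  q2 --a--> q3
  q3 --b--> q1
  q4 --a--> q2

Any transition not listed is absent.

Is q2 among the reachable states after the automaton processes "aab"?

Start in {q0}.
Read 'a': q0→{q2}; now {q2}.
Read 'a': q2→{q0, q3}; now {q0, q3}.
Read 'b': q0→∅, q3→{q1}; now {q1}.
State q2 is not in {q1}.

No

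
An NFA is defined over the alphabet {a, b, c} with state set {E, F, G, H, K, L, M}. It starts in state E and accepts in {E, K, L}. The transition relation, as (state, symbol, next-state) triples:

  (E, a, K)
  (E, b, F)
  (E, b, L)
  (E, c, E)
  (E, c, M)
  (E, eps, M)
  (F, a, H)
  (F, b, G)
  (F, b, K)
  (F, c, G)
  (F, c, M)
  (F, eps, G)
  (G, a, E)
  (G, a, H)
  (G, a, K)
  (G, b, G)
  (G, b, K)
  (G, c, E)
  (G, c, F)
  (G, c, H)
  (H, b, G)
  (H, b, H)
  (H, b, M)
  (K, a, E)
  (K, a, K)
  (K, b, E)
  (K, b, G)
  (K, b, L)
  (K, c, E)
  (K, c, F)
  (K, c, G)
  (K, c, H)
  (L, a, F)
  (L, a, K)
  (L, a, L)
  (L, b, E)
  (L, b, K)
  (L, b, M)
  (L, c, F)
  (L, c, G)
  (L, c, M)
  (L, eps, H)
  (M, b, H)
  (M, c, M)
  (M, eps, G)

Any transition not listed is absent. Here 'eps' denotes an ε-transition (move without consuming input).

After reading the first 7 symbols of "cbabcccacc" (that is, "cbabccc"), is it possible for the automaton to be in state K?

Start: ε-closure({E}) = {E, G, M}.
Read 'c': E→{E, M}, G→{E, F, H}, M→{M}; union {E, F, H, M}; ε-closure = {E, F, G, H, M}.
Read 'b': E→{F, L}, F→{G, K}, G→{G, K}, H→{G, H, M}, M→{H}; now {F, G, H, K, L, M}.
Read 'a': F→{H}, G→{E, H, K}, H→∅, K→{E, K}, L→{F, K, L}, M→∅; union {E, F, H, K, L}; ε-closure = {E, F, G, H, K, L, M}.
Read 'b': E→{F, L}, F→{G, K}, G→{G, K}, H→{G, H, M}, K→{E, G, L}, L→{E, K, M}, M→{H}; now {E, F, G, H, K, L, M}.
Read 'c': E→{E, M}, F→{G, M}, G→{E, F, H}, H→∅, K→{E, F, G, H}, L→{F, G, M}, M→{M}; now {E, F, G, H, M}.
Read 'c': E→{E, M}, F→{G, M}, G→{E, F, H}, H→∅, M→{M}; now {E, F, G, H, M}.
Read 'c': E→{E, M}, F→{G, M}, G→{E, F, H}, H→∅, M→{M}; now {E, F, G, H, M}.
State K is not in {E, F, G, H, M}.

No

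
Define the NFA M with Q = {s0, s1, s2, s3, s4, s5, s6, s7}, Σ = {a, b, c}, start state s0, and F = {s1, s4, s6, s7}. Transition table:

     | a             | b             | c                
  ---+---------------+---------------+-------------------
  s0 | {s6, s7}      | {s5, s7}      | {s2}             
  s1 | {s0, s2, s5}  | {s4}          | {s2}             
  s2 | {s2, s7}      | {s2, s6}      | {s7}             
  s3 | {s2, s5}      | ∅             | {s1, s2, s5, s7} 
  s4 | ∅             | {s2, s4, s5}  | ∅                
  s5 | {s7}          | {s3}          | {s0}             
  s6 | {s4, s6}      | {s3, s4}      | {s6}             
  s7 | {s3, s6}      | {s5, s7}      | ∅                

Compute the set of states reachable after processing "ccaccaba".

Start in {s0}.
Read 'c': s0→{s2}; now {s2}.
Read 'c': s2→{s7}; now {s7}.
Read 'a': s7→{s3, s6}; now {s3, s6}.
Read 'c': s3→{s1, s2, s5, s7}, s6→{s6}; now {s1, s2, s5, s6, s7}.
Read 'c': s1→{s2}, s2→{s7}, s5→{s0}, s6→{s6}, s7→∅; now {s0, s2, s6, s7}.
Read 'a': s0→{s6, s7}, s2→{s2, s7}, s6→{s4, s6}, s7→{s3, s6}; now {s2, s3, s4, s6, s7}.
Read 'b': s2→{s2, s6}, s3→∅, s4→{s2, s4, s5}, s6→{s3, s4}, s7→{s5, s7}; now {s2, s3, s4, s5, s6, s7}.
Read 'a': s2→{s2, s7}, s3→{s2, s5}, s4→∅, s5→{s7}, s6→{s4, s6}, s7→{s3, s6}; now {s2, s3, s4, s5, s6, s7}.

{s2, s3, s4, s5, s6, s7}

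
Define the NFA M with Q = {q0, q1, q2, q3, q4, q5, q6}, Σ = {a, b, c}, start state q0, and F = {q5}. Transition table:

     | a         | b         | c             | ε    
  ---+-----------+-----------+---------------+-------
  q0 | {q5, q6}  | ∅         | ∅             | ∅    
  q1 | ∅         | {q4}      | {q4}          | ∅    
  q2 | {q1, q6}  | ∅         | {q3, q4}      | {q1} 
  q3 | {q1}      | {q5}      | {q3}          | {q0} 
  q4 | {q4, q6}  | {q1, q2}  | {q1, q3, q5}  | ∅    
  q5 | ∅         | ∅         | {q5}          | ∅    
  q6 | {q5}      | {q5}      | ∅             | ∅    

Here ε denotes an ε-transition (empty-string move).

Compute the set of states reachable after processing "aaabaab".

∅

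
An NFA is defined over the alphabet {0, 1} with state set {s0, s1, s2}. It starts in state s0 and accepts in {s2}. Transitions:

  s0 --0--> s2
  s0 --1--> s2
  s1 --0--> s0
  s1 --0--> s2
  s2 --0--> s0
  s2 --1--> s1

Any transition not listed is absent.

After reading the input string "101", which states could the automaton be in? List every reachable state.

Start in {s0}.
Read '1': s0→{s2}; now {s2}.
Read '0': s2→{s0}; now {s0}.
Read '1': s0→{s2}; now {s2}.

{s2}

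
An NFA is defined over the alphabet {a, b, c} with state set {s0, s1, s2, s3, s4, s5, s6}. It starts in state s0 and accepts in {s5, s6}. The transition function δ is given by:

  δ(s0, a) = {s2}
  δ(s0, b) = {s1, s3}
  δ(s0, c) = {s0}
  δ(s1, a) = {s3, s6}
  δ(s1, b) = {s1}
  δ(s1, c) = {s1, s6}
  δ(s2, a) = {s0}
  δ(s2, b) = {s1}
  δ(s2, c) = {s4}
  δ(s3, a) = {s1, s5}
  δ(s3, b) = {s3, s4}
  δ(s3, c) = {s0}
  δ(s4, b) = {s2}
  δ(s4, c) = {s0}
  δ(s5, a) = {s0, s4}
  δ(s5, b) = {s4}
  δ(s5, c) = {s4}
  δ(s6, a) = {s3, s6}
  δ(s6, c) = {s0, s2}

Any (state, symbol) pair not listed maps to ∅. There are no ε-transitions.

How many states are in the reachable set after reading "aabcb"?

2

Start in {s0}.
Read 'a': {s0} → {s2}.
Read 'a': {s2} → {s0}.
Read 'b': {s0} → {s1, s3}.
Read 'c': {s1, s3} → {s0, s1, s6}.
Read 'b': {s0, s1, s6} → {s1, s3}.
That set has 2 states.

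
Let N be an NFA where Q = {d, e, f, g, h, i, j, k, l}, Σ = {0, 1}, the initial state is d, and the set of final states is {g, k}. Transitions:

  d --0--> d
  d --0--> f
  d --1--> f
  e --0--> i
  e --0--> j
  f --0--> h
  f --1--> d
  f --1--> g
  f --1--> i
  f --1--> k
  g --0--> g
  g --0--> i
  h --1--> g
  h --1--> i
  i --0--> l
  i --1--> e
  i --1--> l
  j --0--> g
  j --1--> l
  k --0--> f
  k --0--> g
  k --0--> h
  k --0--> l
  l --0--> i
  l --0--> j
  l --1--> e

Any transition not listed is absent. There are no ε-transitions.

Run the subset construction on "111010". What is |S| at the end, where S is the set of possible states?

Start in {d}.
Read '1': d→{f}; now {f}.
Read '1': f→{d, g, i, k}; now {d, g, i, k}.
Read '1': d→{f}, g→∅, i→{e, l}, k→∅; now {e, f, l}.
Read '0': e→{i, j}, f→{h}, l→{i, j}; now {h, i, j}.
Read '1': h→{g, i}, i→{e, l}, j→{l}; now {e, g, i, l}.
Read '0': e→{i, j}, g→{g, i}, i→{l}, l→{i, j}; now {g, i, j, l}.
That set has 4 states.

4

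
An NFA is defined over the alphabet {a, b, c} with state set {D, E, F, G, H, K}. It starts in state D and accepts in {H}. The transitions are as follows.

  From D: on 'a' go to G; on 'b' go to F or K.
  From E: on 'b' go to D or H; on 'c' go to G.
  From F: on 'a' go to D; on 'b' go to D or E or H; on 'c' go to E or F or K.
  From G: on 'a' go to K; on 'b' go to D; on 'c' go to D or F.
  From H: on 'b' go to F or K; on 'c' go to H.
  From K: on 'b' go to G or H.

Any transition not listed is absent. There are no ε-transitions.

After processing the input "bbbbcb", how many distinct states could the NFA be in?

6

Start in {D}.
Read 'b': {D} → {F, K}.
Read 'b': {F, K} → {D, E, G, H}.
Read 'b': {D, E, G, H} → {D, F, H, K}.
Read 'b': {D, F, H, K} → {D, E, F, G, H, K}.
Read 'c': {D, E, F, G, H, K} → {D, E, F, G, H, K}.
Read 'b': {D, E, F, G, H, K} → {D, E, F, G, H, K}.
That set has 6 states.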